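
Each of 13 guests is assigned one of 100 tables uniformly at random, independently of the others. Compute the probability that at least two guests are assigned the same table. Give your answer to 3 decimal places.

It's easier to compute the probability that all 13 are distinct.
P(all distinct) = 100/100 · 99/100 · ··· · 88/100 ≈ 0.443.
So the probability of at least one match is 1 − 0.443 = 0.557.

0.557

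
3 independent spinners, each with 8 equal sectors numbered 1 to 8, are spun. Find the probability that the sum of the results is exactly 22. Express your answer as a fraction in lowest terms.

3/256

There are 8^3 = 512 equally likely outcomes.
The number of ordered 3-tuples from {1,…,8} summing to 22 is 6.
P(sum = 22) = 6/512 = 3/256.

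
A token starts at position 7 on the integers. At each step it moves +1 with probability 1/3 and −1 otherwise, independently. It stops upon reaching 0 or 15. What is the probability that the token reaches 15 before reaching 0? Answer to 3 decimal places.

0.004

Let r = q/p = (2/3)/(1/3) = 2. The recurrence P(i) = p·P(i+1) + q·P(i−1) with P(0)=0, P(15)=1 gives P(i) = (1 − r^i)/(1 − r^15).
P(7) = (1 − (2)^7) / (1 − (2)^15) = 127/32767 ≈ 0.004.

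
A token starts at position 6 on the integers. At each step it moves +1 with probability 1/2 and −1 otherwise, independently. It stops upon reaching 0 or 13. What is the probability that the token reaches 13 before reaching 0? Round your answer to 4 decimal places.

With a fair step, P(i) = ½P(i−1) + ½P(i+1) with P(0)=0, P(13)=1 has the linear solution P(i) = i/13.
P(6) = 6/13 ≈ 0.4615.

0.4615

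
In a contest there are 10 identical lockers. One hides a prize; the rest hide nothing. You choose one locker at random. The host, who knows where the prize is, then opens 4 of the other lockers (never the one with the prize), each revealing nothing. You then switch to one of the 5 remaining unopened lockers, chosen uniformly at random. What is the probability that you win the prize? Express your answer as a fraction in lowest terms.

9/50

Your original locker holds the prize with probability 1/10, so the other 9 collectively hold it with probability 9/10.
The host can always find 4 empty lockers to open, so the reveals don't change that 9/10; it is now spread over the 5 remaining unopened lockers.
P(win by switching) = (9/10) · (1/5) = 9/50.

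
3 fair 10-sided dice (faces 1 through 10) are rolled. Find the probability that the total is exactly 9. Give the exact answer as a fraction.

7/250

There are 10^3 = 1000 equally likely outcomes.
The number of ordered 3-tuples from {1,…,10} summing to 9 is 28.
P(sum = 9) = 28/1000 = 7/250.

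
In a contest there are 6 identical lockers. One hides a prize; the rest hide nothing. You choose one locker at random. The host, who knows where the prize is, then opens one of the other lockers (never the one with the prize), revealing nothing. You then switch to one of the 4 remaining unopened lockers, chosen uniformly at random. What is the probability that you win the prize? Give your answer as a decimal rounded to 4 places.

Your original locker holds the prize with probability 1/6, so the other 5 collectively hold it with probability 5/6.
The host can always find an empty locker to open, so this doesn't change that 5/6; it is now spread over the 4 remaining unopened lockers.
P(win by switching) = (5/6) · (1/4) = 5/24 ≈ 0.2083.

0.2083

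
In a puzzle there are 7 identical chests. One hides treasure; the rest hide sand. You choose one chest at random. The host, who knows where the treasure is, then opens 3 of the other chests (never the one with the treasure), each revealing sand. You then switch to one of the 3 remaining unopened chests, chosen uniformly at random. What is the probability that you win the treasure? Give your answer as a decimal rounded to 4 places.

0.2857

Your original chest holds the treasure with probability 1/7, so the other 6 collectively hold it with probability 6/7.
The host can always find 3 empty chests to open, so the reveals don't change that 6/7; it is now spread over the 3 remaining unopened chests.
P(win by switching) = (6/7) · (1/3) = 2/7 ≈ 0.2857.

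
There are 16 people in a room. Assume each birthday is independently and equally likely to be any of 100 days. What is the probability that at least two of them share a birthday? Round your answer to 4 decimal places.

It's easier to compute the probability that all 16 are distinct.
P(all distinct) = 100/100 · 99/100 · ··· · 85/100 ≈ 0.2816.
So the probability of at least one match is 1 − 0.2816 = 0.7184.

0.7184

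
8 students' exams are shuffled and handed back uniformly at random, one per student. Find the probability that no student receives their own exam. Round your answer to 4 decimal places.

This is the derangement probability: permutations of 8 with no fixed point.
D(8) = 8! · (1 − 1/1! + 1/2! − ··· + (−1)^8/8!) = 14833.
P = 14833/40320 = 2119/5760 ≈ 0.3679.

0.3679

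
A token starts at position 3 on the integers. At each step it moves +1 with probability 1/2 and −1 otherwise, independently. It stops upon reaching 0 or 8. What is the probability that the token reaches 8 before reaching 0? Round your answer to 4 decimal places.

0.3750

With a fair step, P(i) = ½P(i−1) + ½P(i+1) with P(0)=0, P(8)=1 has the linear solution P(i) = i/8.
P(3) = 3/8 ≈ 0.3750.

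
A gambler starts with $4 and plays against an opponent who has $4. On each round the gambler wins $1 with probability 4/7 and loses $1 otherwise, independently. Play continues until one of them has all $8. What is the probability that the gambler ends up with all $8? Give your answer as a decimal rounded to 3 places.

Let r = q/p = (3/7)/(4/7) = 3/4. The recurrence P(i) = p·P(i+1) + q·P(i−1) with P(0)=0, P(8)=1 gives P(i) = (1 − r^i)/(1 − r^8).
P(4) = (1 − (3/4)^4) / (1 − (3/4)^8) = 256/337 ≈ 0.760.

0.760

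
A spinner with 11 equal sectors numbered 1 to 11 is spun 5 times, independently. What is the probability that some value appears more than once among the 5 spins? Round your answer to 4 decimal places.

P(all 5 different) = 11/11 · 10/11 · ··· · 7/11 ≈ 0.3442.
P(at least two equal) = 1 − 0.3442 = 0.6558.

0.6558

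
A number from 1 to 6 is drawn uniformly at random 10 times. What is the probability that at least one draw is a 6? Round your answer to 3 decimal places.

0.838

P(no draw is a 6) = (5/6)^10 ≈ 0.162.
P(at least one) = 1 − 0.162 = 0.838.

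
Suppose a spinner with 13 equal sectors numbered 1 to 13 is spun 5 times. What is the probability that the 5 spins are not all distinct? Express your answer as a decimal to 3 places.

P(all 5 different) = 13/13 · 12/13 · ··· · 9/13 ≈ 0.416.
P(at least two equal) = 1 − 0.416 = 0.584.

0.584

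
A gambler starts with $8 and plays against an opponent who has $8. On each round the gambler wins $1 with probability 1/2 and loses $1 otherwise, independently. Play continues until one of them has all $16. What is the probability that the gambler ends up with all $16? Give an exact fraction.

1/2

With a fair step, P(i) = ½P(i−1) + ½P(i+1) with P(0)=0, P(16)=1 has the linear solution P(i) = i/16.
P(8) = 8/16 = 1/2.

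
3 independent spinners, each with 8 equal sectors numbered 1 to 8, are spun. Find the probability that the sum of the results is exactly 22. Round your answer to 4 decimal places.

0.0117

There are 8^3 = 512 equally likely outcomes.
The number of ordered 3-tuples from {1,…,8} summing to 22 is 6.
P(sum = 22) = 6/512 = 3/256 ≈ 0.0117.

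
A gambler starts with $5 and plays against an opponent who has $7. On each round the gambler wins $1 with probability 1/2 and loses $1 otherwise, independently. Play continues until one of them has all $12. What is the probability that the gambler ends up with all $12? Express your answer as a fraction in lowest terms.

With a fair step, P(i) = ½P(i−1) + ½P(i+1) with P(0)=0, P(12)=1 has the linear solution P(i) = i/12.
P(5) = 5/12.

5/12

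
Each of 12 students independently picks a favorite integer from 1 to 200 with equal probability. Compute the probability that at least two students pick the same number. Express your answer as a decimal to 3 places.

It's easier to compute the probability that all 12 are distinct.
P(all distinct) = 200/200 · 199/200 · ··· · 189/200 ≈ 0.714.
So the probability of at least one match is 1 − 0.714 = 0.286.

0.286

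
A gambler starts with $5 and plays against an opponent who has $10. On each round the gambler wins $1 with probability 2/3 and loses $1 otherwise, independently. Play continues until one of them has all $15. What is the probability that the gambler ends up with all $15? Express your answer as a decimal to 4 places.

Let r = q/p = (1/3)/(2/3) = 1/2. The recurrence P(i) = p·P(i+1) + q·P(i−1) with P(0)=0, P(15)=1 gives P(i) = (1 − r^i)/(1 − r^15).
P(5) = (1 − (1/2)^5) / (1 − (1/2)^15) = 1024/1057 ≈ 0.9688.

0.9688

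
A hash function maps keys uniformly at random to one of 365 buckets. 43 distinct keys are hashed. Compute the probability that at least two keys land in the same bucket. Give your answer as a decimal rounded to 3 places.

It's easier to compute the probability that all 43 are distinct.
P(all distinct) = 365/365 · 364/365 · ··· · 323/365 ≈ 0.076.
So the probability of at least one match is 1 − 0.076 = 0.924.

0.924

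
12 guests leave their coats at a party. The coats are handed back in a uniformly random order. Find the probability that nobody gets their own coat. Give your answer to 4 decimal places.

0.3679

This is the derangement probability: permutations of 12 with no fixed point.
D(12) = 12! · (1 − 1/1! + 1/2! − ··· + (−1)^12/12!) = 176214841.
P = 176214841/479001600 = 16019531/43545600 ≈ 0.3679.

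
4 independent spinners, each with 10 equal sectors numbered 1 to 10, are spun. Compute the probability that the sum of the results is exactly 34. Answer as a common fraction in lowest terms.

21/2500

There are 10^4 = 10000 equally likely outcomes.
The number of ordered 4-tuples from {1,…,10} summing to 34 is 84.
P(sum = 34) = 84/10000 = 21/2500.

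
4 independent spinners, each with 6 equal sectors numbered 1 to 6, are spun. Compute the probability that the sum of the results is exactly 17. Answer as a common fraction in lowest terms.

13/162

There are 6^4 = 1296 equally likely outcomes.
The number of ordered 4-tuples from {1,…,6} summing to 17 is 104.
P(sum = 17) = 104/1296 = 13/162.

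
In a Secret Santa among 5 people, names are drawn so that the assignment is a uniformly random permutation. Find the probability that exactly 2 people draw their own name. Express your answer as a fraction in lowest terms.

1/6

Choose which 2 of the 5 are fixed: C(5,2) = 10 ways.
The remaining 3 must have no fixed point: D(3) = 2.
P = 10·2/120 = 1/6.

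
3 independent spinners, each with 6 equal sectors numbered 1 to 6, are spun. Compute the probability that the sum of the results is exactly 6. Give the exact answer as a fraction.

5/108

There are 6^3 = 216 equally likely outcomes.
The number of ordered 3-tuples from {1,…,6} summing to 6 is 10.
P(sum = 6) = 10/216 = 5/108.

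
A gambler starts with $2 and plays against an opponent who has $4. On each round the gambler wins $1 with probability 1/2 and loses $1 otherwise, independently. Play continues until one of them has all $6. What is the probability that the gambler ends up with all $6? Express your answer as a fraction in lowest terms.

With a fair step, P(i) = ½P(i−1) + ½P(i+1) with P(0)=0, P(6)=1 has the linear solution P(i) = i/6.
P(2) = 2/6 = 1/3.

1/3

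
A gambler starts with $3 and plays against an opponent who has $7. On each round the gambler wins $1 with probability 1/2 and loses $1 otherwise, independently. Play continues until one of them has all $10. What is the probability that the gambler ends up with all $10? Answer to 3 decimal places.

0.300

With a fair step, P(i) = ½P(i−1) + ½P(i+1) with P(0)=0, P(10)=1 has the linear solution P(i) = i/10.
P(3) = 3/10 ≈ 0.300.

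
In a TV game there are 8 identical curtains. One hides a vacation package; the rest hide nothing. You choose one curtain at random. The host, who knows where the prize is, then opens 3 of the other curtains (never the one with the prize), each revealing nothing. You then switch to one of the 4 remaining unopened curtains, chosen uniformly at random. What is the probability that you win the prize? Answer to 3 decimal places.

0.219

Your original curtain holds the prize with probability 1/8, so the other 7 collectively hold it with probability 7/8.
The host can always find 3 empty curtains to open, so the reveals don't change that 7/8; it is now spread over the 4 remaining unopened curtains.
P(win by switching) = (7/8) · (1/4) = 7/32 ≈ 0.219.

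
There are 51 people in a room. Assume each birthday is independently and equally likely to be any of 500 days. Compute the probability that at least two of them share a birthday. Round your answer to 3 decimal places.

It's easier to compute the probability that all 51 are distinct.
P(all distinct) = 500/500 · 499/500 · ··· · 450/500 ≈ 0.071.
So the probability of at least one match is 1 − 0.071 = 0.929.

0.929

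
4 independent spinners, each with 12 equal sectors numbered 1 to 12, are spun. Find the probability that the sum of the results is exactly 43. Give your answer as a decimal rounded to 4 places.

0.0027

There are 12^4 = 20736 equally likely outcomes.
The number of ordered 4-tuples from {1,…,12} summing to 43 is 56.
P(sum = 43) = 56/20736 = 7/2592 ≈ 0.0027.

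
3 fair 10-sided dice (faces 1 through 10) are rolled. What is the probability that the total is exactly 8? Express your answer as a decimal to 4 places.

There are 10^3 = 1000 equally likely outcomes.
The number of ordered 3-tuples from {1,…,10} summing to 8 is 21.
P(sum = 8) = 21/1000 ≈ 0.0210.

0.0210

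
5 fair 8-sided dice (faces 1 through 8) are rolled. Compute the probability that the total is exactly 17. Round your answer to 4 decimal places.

0.0449

There are 8^5 = 32768 equally likely outcomes.
The number of ordered 5-tuples from {1,…,8} summing to 17 is 1470.
P(sum = 17) = 1470/32768 = 735/16384 ≈ 0.0449.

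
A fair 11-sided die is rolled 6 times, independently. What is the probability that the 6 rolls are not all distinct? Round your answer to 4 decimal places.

0.8122

P(all 6 different) = 11/11 · 10/11 · ··· · 6/11 ≈ 0.1878.
P(at least two equal) = 1 − 0.1878 = 0.8122.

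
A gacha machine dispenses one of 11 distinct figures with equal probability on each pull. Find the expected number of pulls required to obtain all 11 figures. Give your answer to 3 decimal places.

After i distinct types are collected, each trial gives a new one with probability (11−i)/11, so the expected wait for the next new type is 11/(11−i).
E = 11/11 + 11/10 + 11/9 + 11/8 + 11/7 + 11/6 + 11/5 + 11/4 + 11/3 + 11/2 + 11/1 = 83711/2520 ≈ 33.219.

33.219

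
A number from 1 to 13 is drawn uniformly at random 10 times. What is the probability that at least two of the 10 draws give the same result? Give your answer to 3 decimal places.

P(all 10 different) = 13/13 · 12/13 · ··· · 4/13 ≈ 0.008.
P(at least two equal) = 1 − 0.008 = 0.992.

0.992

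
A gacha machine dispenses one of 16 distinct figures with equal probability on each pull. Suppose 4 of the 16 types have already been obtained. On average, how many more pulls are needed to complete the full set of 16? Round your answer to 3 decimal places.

49.651

Starting from 4 distinct types, each trial gives a new one with probability (16−i)/16 when i types are held, so the wait for the next new type is 16/(16−i).
E = 16/12 + 16/11 + 16/10 + 16/9 + 16/8 + 16/7 + 16/6 + 16/5 + 16/4 + 16/3 + 16/2 + 16/1 = 172042/3465 ≈ 49.651.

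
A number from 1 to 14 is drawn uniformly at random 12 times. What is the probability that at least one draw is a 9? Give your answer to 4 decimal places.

P(no draw is a 9) = (13/14)^12 ≈ 0.4109.
P(at least one) = 1 − 0.4109 = 0.5891.

0.5891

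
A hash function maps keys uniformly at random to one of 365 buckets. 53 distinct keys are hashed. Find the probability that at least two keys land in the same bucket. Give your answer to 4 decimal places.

0.9811

It's easier to compute the probability that all 53 are distinct.
P(all distinct) = 365/365 · 364/365 · ··· · 313/365 ≈ 0.0189.
So the probability of at least one match is 1 − 0.0189 = 0.9811.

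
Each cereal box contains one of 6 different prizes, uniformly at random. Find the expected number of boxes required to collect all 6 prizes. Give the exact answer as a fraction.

147/10

After i distinct types are collected, each trial gives a new one with probability (6−i)/6, so the expected wait for the next new type is 6/(6−i).
E = 6/6 + 6/5 + 6/4 + 6/3 + 6/2 + 6/1 = 147/10.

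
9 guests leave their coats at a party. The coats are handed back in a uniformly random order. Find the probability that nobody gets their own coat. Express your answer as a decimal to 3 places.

This is the derangement probability: permutations of 9 with no fixed point.
D(9) = 9! · (1 − 1/1! + 1/2! − ··· + (−1)^9/9!) = 133496.
P = 133496/362880 = 16687/45360 ≈ 0.368.

0.368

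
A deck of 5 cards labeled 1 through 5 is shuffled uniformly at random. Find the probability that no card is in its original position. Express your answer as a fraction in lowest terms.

This is the derangement probability: permutations of 5 with no fixed point.
D(5) = 5! · (1 − 1/1! + 1/2! − ··· + (−1)^5/5!) = 44.
P = 44/120 = 11/30.

11/30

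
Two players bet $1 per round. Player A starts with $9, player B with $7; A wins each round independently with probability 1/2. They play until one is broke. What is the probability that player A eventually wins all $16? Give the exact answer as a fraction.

With a fair step, P(i) = ½P(i−1) + ½P(i+1) with P(0)=0, P(16)=1 has the linear solution P(i) = i/16.
P(9) = 9/16.

9/16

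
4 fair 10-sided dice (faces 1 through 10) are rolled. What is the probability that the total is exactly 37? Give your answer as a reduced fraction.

1/500

There are 10^4 = 10000 equally likely outcomes.
The number of ordered 4-tuples from {1,…,10} summing to 37 is 20.
P(sum = 37) = 20/10000 = 1/500.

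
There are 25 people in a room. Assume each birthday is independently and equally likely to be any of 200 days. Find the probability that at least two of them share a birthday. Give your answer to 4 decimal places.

It's easier to compute the probability that all 25 are distinct.
P(all distinct) = 200/200 · 199/200 · ··· · 176/200 ≈ 0.2090.
So the probability of at least one match is 1 − 0.2090 = 0.7910.

0.7910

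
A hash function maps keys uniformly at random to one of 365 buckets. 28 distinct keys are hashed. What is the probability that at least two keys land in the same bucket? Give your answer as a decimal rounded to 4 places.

It's easier to compute the probability that all 28 are distinct.
P(all distinct) = 365/365 · 364/365 · ··· · 338/365 ≈ 0.3455.
So the probability of at least one match is 1 − 0.3455 = 0.6545.

0.6545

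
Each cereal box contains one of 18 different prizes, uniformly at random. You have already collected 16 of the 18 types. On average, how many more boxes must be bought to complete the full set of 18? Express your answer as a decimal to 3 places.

27.000

Starting from 16 distinct types, each trial gives a new one with probability (18−i)/18 when i types are held, so the wait for the next new type is 18/(18−i).
E = 18/2 + 18/1 = 27 ≈ 27.000.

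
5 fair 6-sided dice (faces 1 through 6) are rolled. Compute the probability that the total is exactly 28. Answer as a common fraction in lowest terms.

5/2592

There are 6^5 = 7776 equally likely outcomes.
The number of ordered 5-tuples from {1,…,6} summing to 28 is 15.
P(sum = 28) = 15/7776 = 5/2592.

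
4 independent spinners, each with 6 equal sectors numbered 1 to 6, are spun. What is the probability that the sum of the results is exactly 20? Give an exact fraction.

There are 6^4 = 1296 equally likely outcomes.
The number of ordered 4-tuples from {1,…,6} summing to 20 is 35.
P(sum = 20) = 35/1296.

35/1296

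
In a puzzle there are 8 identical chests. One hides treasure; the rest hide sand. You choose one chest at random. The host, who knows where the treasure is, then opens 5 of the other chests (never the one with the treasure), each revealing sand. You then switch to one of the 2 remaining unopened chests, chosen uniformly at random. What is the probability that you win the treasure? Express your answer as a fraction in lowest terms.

Your original chest holds the treasure with probability 1/8, so the other 7 collectively hold it with probability 7/8.
The host can always find 5 empty chests to open, so the reveals don't change that 7/8; it is now spread over the 2 remaining unopened chests.
P(win by switching) = (7/8) · (1/2) = 7/16.

7/16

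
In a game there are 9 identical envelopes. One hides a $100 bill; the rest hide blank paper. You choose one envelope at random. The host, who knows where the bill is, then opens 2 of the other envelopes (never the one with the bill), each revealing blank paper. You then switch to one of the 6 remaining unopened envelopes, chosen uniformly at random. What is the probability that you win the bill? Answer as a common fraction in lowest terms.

Your original envelope holds the bill with probability 1/9, so the other 8 collectively hold it with probability 8/9.
The host can always find 2 empty envelopes to open, so the reveals don't change that 8/9; it is now spread over the 6 remaining unopened envelopes.
P(win by switching) = (8/9) · (1/6) = 4/27.

4/27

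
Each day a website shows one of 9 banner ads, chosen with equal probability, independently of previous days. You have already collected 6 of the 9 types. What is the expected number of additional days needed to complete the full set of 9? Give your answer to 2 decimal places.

Starting from 6 distinct types, each trial gives a new one with probability (9−i)/9 when i types are held, so the wait for the next new type is 9/(9−i).
E = 9/3 + 9/2 + 9/1 = 33/2 ≈ 16.50.

16.50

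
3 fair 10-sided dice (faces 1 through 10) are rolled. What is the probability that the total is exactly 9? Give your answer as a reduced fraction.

7/250

There are 10^3 = 1000 equally likely outcomes.
The number of ordered 3-tuples from {1,…,10} summing to 9 is 28.
P(sum = 9) = 28/1000 = 7/250.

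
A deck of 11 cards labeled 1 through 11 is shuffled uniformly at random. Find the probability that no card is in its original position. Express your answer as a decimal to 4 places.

This is the derangement probability: permutations of 11 with no fixed point.
D(11) = 11! · (1 − 1/1! + 1/2! − ··· + (−1)^11/11!) = 14684570.
P = 14684570/39916800 = 1468457/3991680 ≈ 0.3679.

0.3679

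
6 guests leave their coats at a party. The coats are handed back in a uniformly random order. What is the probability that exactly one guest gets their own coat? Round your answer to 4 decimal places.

0.3667

Choose which one is fixed: C(6,1) = 6 ways.
The remaining 5 must have no fixed point: D(5) = 44.
P = 6·44/720 = 11/30 ≈ 0.3667.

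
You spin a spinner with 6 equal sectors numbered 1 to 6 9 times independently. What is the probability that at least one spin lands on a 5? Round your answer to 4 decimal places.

P(no spin lands on a 5) = (5/6)^9 ≈ 0.1938.
P(at least one) = 1 − 0.1938 = 0.8062.

0.8062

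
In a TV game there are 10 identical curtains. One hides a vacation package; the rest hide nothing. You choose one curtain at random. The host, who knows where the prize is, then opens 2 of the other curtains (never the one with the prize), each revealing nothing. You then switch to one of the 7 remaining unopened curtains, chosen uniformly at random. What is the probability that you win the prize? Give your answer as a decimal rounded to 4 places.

0.1286

Your original curtain holds the prize with probability 1/10, so the other 9 collectively hold it with probability 9/10.
The host can always find 2 empty curtains to open, so the reveals don't change that 9/10; it is now spread over the 7 remaining unopened curtains.
P(win by switching) = (9/10) · (1/7) = 9/70 ≈ 0.1286.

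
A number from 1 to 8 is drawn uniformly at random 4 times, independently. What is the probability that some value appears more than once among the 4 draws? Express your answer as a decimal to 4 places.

0.5898

P(all 4 different) = 8/8 · 7/8 · ··· · 5/8 ≈ 0.4102.
P(at least two equal) = 1 − 0.4102 = 0.5898.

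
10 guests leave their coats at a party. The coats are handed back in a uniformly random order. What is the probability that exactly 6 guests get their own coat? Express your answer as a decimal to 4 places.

Choose which 6 of the 10 are fixed: C(10,6) = 210 ways.
The remaining 4 must have no fixed point: D(4) = 9.
P = 210·9/3628800 = 1/1920 ≈ 0.0005.

0.0005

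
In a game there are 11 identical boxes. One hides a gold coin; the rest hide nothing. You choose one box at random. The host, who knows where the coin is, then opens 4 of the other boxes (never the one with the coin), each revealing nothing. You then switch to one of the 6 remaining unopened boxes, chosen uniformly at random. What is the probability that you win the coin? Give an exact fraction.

Your original box holds the coin with probability 1/11, so the other 10 collectively hold it with probability 10/11.
The host can always find 4 empty boxes to open, so the reveals don't change that 10/11; it is now spread over the 6 remaining unopened boxes.
P(win by switching) = (10/11) · (1/6) = 5/33.

5/33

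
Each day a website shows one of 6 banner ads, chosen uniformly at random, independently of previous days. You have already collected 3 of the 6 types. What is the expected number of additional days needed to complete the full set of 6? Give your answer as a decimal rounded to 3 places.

11.000

Starting from 3 distinct types, each trial gives a new one with probability (6−i)/6 when i types are held, so the wait for the next new type is 6/(6−i).
E = 6/3 + 6/2 + 6/1 = 11 ≈ 11.000.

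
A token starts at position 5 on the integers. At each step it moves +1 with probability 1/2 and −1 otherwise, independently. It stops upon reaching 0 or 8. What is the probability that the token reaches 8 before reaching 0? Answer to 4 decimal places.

With a fair step, P(i) = ½P(i−1) + ½P(i+1) with P(0)=0, P(8)=1 has the linear solution P(i) = i/8.
P(5) = 5/8 ≈ 0.6250.

0.6250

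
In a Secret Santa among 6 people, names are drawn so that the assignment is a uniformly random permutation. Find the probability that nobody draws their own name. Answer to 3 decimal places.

This is the derangement probability: permutations of 6 with no fixed point.
D(6) = 6! · (1 − 1/1! + 1/2! − ··· + (−1)^6/6!) = 265.
P = 265/720 = 53/144 ≈ 0.368.

0.368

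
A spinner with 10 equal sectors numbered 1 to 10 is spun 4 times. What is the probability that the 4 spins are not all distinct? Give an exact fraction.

P(all 4 different) = 10/10 · 9/10 · ··· · 7/10 = 63/125.
P(at least two equal) = 1 − 63/125 = 62/125.

62/125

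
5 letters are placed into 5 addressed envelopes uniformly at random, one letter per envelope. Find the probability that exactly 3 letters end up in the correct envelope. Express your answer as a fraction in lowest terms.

1/12

Choose which 3 of the 5 are fixed: C(5,3) = 10 ways.
The remaining 2 must have no fixed point: D(2) = 1.
P = 10·1/120 = 1/12.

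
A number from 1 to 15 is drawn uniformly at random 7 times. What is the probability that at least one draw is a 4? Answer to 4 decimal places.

0.3830

P(no draw is a 4) = (14/15)^7 ≈ 0.6170.
P(at least one) = 1 − 0.6170 = 0.3830.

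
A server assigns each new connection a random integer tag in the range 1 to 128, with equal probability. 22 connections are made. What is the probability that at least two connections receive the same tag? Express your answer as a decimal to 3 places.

0.853

It's easier to compute the probability that all 22 are distinct.
P(all distinct) = 128/128 · 127/128 · ··· · 107/128 ≈ 0.147.
So the probability of at least one match is 1 − 0.147 = 0.853.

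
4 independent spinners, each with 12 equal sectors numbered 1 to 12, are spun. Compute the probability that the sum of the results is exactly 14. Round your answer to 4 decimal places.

There are 12^4 = 20736 equally likely outcomes.
The number of ordered 4-tuples from {1,…,12} summing to 14 is 286.
P(sum = 14) = 286/20736 = 143/10368 ≈ 0.0138.

0.0138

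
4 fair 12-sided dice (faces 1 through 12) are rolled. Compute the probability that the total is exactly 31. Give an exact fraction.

229/5184

There are 12^4 = 20736 equally likely outcomes.
The number of ordered 4-tuples from {1,…,12} summing to 31 is 916.
P(sum = 31) = 916/20736 = 229/5184.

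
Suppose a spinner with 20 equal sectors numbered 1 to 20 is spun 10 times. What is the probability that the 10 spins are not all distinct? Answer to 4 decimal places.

P(all 10 different) = 20/20 · 19/20 · ··· · 11/20 ≈ 0.0655.
P(at least two equal) = 1 − 0.0655 = 0.9345.

0.9345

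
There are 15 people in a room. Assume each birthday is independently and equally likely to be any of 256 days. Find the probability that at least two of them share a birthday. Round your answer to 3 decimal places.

It's easier to compute the probability that all 15 are distinct.
P(all distinct) = 256/256 · 255/256 · ··· · 242/256 ≈ 0.658.
So the probability of at least one match is 1 − 0.658 = 0.342.

0.342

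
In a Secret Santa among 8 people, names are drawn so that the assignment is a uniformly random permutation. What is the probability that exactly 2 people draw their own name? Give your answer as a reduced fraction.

53/288

Choose which 2 of the 8 are fixed: C(8,2) = 28 ways.
The remaining 6 must have no fixed point: D(6) = 265.
P = 28·265/40320 = 53/288.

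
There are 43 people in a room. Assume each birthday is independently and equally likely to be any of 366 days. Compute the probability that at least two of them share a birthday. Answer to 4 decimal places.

0.9234

It's easier to compute the probability that all 43 are distinct.
P(all distinct) = 366/366 · 365/366 · ··· · 324/366 ≈ 0.0766.
So the probability of at least one match is 1 − 0.0766 = 0.9234.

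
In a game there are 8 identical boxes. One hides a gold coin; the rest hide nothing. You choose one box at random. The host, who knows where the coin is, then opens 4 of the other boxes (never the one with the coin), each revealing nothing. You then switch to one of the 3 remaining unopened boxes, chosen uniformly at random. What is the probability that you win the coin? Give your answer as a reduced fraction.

Your original box holds the coin with probability 1/8, so the other 7 collectively hold it with probability 7/8.
The host can always find 4 empty boxes to open, so the reveals don't change that 7/8; it is now spread over the 3 remaining unopened boxes.
P(win by switching) = (7/8) · (1/3) = 7/24.

7/24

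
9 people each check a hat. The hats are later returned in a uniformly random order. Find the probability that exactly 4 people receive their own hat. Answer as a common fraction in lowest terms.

Choose which 4 of the 9 are fixed: C(9,4) = 126 ways.
The remaining 5 must have no fixed point: D(5) = 44.
P = 126·44/362880 = 11/720.

11/720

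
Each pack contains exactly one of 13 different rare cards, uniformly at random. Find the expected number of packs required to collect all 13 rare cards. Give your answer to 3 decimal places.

After i distinct types are collected, each trial gives a new one with probability (13−i)/13, so the expected wait for the next new type is 13/(13−i).
E = 13/13 + 13/12 + 13/11 + 13/10 + 13/9 + 13/8 + 13/7 + 13/6 + 13/5 + 13/4 + 13/3 + 13/2 + 13/1 = 1145993/27720 ≈ 41.342.

41.342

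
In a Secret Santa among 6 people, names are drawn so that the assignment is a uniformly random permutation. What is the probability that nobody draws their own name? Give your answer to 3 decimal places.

This is the derangement probability: permutations of 6 with no fixed point.
D(6) = 6! · (1 − 1/1! + 1/2! − ··· + (−1)^6/6!) = 265.
P = 265/720 = 53/144 ≈ 0.368.

0.368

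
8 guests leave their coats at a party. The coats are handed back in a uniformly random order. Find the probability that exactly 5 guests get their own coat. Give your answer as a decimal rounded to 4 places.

0.0028

Choose which 5 of the 8 are fixed: C(8,5) = 56 ways.
The remaining 3 must have no fixed point: D(3) = 2.
P = 56·2/40320 = 1/360 ≈ 0.0028.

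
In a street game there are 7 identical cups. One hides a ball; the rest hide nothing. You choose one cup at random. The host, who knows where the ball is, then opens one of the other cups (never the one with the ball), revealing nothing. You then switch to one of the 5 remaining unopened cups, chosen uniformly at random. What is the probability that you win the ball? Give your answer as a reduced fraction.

Your original cup holds the ball with probability 1/7, so the other 6 collectively hold it with probability 6/7.
The host can always find an empty cup to open, so this doesn't change that 6/7; it is now spread over the 5 remaining unopened cups.
P(win by switching) = (6/7) · (1/5) = 6/35.

6/35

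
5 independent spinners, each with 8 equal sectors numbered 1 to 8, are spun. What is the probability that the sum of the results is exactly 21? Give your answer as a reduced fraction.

595/8192

There are 8^5 = 32768 equally likely outcomes.
The number of ordered 5-tuples from {1,…,8} summing to 21 is 2380.
P(sum = 21) = 2380/32768 = 595/8192.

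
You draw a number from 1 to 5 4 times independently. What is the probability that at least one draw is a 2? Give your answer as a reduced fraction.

P(no draw is a 2) = (4/5)^4 = 256/625.
P(at least one) = 1 − 256/625 = 369/625.

369/625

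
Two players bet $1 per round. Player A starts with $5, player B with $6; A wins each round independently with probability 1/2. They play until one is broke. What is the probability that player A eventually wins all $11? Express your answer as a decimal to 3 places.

0.455

With a fair step, P(i) = ½P(i−1) + ½P(i+1) with P(0)=0, P(11)=1 has the linear solution P(i) = i/11.
P(5) = 5/11 ≈ 0.455.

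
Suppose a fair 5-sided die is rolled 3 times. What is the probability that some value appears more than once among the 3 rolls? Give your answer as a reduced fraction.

P(all 3 different) = 5/5 · 4/5 · ··· · 3/5 = 12/25.
P(at least two equal) = 1 − 12/25 = 13/25.

13/25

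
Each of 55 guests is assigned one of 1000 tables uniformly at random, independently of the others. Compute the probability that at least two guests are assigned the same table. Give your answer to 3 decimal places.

It's easier to compute the probability that all 55 are distinct.
P(all distinct) = 1000/1000 · 999/1000 · ··· · 946/1000 ≈ 0.220.
So the probability of at least one match is 1 − 0.220 = 0.780.

0.780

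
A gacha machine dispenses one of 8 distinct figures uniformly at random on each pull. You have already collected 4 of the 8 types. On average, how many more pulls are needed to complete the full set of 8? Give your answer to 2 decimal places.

16.67

Starting from 4 distinct types, each trial gives a new one with probability (8−i)/8 when i types are held, so the wait for the next new type is 8/(8−i).
E = 8/4 + 8/3 + 8/2 + 8/1 = 50/3 ≈ 16.67.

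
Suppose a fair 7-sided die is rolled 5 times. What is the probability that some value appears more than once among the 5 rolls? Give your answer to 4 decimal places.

P(all 5 different) = 7/7 · 6/7 · ··· · 3/7 ≈ 0.1499.
P(at least two equal) = 1 − 0.1499 = 0.8501.

0.8501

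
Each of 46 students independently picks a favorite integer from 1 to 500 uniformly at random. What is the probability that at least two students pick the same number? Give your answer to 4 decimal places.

0.8819

It's easier to compute the probability that all 46 are distinct.
P(all distinct) = 500/500 · 499/500 · ··· · 455/500 ≈ 0.1181.
So the probability of at least one match is 1 − 0.1181 = 0.8819.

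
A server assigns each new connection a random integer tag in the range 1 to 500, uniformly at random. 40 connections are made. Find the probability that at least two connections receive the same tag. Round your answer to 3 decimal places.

0.799

It's easier to compute the probability that all 40 are distinct.
P(all distinct) = 500/500 · 499/500 · ··· · 461/500 ≈ 0.201.
So the probability of at least one match is 1 − 0.201 = 0.799.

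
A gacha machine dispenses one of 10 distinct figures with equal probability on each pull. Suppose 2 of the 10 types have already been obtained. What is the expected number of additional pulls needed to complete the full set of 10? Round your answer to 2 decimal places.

Starting from 2 distinct types, each trial gives a new one with probability (10−i)/10 when i types are held, so the wait for the next new type is 10/(10−i).
E = 10/8 + 10/7 + 10/6 + 10/5 + 10/4 + 10/3 + 10/2 + 10/1 = 761/28 ≈ 27.18.

27.18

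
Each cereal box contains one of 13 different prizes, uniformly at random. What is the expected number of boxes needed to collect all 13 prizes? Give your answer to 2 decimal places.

After i distinct types are collected, each trial gives a new one with probability (13−i)/13, so the expected wait for the next new type is 13/(13−i).
E = 13/13 + 13/12 + 13/11 + 13/10 + 13/9 + 13/8 + 13/7 + 13/6 + 13/5 + 13/4 + 13/3 + 13/2 + 13/1 = 1145993/27720 ≈ 41.34.

41.34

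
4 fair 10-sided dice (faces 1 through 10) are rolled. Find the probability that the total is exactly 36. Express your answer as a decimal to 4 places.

0.0035

There are 10^4 = 10000 equally likely outcomes.
The number of ordered 4-tuples from {1,…,10} summing to 36 is 35.
P(sum = 36) = 35/10000 = 7/2000 ≈ 0.0035.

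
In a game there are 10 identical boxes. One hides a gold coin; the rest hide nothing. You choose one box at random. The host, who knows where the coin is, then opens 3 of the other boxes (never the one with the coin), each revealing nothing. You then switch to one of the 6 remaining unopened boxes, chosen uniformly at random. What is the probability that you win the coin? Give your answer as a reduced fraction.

Your original box holds the coin with probability 1/10, so the other 9 collectively hold it with probability 9/10.
The host can always find 3 empty boxes to open, so the reveals don't change that 9/10; it is now spread over the 6 remaining unopened boxes.
P(win by switching) = (9/10) · (1/6) = 3/20.

3/20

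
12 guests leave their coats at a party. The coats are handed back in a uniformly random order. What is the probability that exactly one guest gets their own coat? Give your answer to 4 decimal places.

0.3679

Choose which one is fixed: C(12,1) = 12 ways.
The remaining 11 must have no fixed point: D(11) = 14684570.
P = 12·14684570/479001600 = 1468457/3991680 ≈ 0.3679.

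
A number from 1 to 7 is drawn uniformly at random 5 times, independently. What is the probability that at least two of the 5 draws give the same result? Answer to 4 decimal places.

0.8501

P(all 5 different) = 7/7 · 6/7 · ··· · 3/7 ≈ 0.1499.
P(at least two equal) = 1 − 0.1499 = 0.8501.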